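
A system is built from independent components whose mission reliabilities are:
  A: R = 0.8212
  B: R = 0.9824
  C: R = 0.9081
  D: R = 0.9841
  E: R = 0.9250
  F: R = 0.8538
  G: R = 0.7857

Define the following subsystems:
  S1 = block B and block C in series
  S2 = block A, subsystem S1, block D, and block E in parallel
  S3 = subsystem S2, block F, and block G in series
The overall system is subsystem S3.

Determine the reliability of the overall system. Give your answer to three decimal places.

0.671

Series (B and C): 0.98240 × 0.90810 = 0.89212
Parallel (A, [0.89212], D, and E): 1 − (1 − 0.82120)(1 − 0.89212)(1 − 0.98410)(1 − 0.92500) = 0.99998
Series ([0.99998], F, and G): 0.99998 × 0.85380 × 0.78570 = 0.671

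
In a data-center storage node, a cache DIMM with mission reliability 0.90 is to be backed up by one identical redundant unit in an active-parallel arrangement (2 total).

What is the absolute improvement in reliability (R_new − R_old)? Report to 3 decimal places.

0.090

R_before = 0.90
R_after = 1 − (1 − 0.90)^2 = 0.990
ΔR = 0.990 − 0.90 = 0.090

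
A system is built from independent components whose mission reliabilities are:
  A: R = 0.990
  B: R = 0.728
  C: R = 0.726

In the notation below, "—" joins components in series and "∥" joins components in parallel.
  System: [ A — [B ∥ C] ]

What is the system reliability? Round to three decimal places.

Parallel (B and C): 1 − (1 − 0.72800)(1 − 0.72600) = 0.92547
Series (A and [0.92547]): 0.99000 × 0.92547 = 0.916

0.916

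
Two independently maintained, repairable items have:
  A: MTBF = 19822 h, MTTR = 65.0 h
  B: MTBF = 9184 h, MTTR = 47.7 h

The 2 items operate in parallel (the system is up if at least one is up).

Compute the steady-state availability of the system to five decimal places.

A(A) = MTBF/(MTBF+MTTR) = 19822/(19822+65.0) = 0.996732
A(B) = MTBF/(MTBF+MTTR) = 9184/(9184+47.7) = 0.994833
Parallel availability: 1 − (1 − 0.996732)(1 − 0.994833) = 0.99998

0.99998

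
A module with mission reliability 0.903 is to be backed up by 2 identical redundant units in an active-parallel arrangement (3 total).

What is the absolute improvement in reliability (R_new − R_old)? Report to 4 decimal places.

0.0961

R_before = 0.903
R_after = 1 − (1 − 0.903)^3 = 0.9991
ΔR = 0.9991 − 0.903 = 0.0961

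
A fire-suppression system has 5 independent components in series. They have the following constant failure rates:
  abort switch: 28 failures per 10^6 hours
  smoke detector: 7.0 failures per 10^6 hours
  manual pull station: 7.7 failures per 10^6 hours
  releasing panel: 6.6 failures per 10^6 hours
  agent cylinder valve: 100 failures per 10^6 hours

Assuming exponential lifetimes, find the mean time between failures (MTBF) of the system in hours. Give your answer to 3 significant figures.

6700

Series of exponential components: λ_sys = Σ λ_i
λ_sys = 0.000028 + 0.0000070 + 0.0000077 + 0.0000066 + 0.00010 = 1.4930e-04 /h
MTBF = 1 / λ_sys = 6700 h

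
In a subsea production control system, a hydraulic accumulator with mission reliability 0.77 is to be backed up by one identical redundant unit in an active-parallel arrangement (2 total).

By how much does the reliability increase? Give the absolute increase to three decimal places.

0.177

R_before = 0.77
R_after = 1 − (1 − 0.77)^2 = 0.947
ΔR = 0.947 − 0.77 = 0.177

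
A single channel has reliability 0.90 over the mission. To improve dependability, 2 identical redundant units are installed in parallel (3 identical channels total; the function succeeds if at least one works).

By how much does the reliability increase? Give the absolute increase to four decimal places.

R_before = 0.90
R_after = 1 − (1 − 0.90)^3 = 0.9990
ΔR = 0.9990 − 0.90 = 0.0990

0.0990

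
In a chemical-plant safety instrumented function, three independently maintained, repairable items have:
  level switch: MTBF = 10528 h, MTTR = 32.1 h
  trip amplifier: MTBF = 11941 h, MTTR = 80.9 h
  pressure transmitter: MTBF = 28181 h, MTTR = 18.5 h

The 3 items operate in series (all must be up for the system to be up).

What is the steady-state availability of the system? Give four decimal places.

0.9896

A(level switch) = MTBF/(MTBF+MTTR) = 10528/(10528+32.1) = 0.996960
A(trip amplifier) = MTBF/(MTBF+MTTR) = 11941/(11941+80.9) = 0.993271
A(pressure transmitter) = MTBF/(MTBF+MTTR) = 28181/(28181+18.5) = 0.999344
Series availability: 0.996960 × 0.993271 × 0.999344 = 0.9896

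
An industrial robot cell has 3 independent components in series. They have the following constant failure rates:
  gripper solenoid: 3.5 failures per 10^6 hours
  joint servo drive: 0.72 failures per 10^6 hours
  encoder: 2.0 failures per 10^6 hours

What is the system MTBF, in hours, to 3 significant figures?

161000

Series of exponential components: λ_sys = Σ λ_i
λ_sys = 0.0000035 + 0.00000072 + 0.0000020 = 6.2200e-06 /h
MTBF = 1 / λ_sys = 161000 h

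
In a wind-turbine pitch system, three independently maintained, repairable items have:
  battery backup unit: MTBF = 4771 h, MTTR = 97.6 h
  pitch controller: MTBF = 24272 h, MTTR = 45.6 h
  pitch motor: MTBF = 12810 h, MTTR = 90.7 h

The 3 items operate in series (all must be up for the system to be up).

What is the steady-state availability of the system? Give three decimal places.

0.971

A(battery backup unit) = MTBF/(MTBF+MTTR) = 4771/(4771+97.6) = 0.979953
A(pitch controller) = MTBF/(MTBF+MTTR) = 24272/(24272+45.6) = 0.998125
A(pitch motor) = MTBF/(MTBF+MTTR) = 12810/(12810+90.7) = 0.992969
Series availability: 0.979953 × 0.998125 × 0.992969 = 0.971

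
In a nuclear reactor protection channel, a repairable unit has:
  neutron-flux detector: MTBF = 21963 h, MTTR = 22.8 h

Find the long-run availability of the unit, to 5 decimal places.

A(neutron-flux detector) = MTBF/(MTBF+MTTR) = 21963/(21963+22.8) = 0.99896

0.99896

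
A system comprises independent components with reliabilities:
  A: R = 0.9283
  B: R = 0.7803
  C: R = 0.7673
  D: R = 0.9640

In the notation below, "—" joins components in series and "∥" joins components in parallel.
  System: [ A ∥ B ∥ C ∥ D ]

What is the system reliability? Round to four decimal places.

Parallel (A, B, C, and D): 1 − (1 − 0.928300)(1 − 0.780300)(1 − 0.767300)(1 − 0.964000) = 0.9999

0.9999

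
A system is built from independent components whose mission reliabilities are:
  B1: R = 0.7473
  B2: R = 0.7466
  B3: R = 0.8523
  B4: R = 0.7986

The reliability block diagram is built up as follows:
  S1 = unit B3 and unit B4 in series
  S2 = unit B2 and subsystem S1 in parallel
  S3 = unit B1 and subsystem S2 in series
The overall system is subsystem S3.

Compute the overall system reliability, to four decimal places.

0.6868

Series (B3 and B4): 0.852300 × 0.798600 = 0.680647
Parallel (B2 and [0.680647]): 1 − (1 − 0.746600)(1 − 0.680647) = 0.919076
Series (B1 and [0.919076]): 0.747300 × 0.919076 = 0.6868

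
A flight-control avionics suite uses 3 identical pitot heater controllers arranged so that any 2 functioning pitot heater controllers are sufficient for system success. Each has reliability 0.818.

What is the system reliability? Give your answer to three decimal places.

R = Σ_{i=2}^{3} C(3,i) p^i (1−p)^{3−i} with p = 0.818
C(3,2)·0.818^2·0.182^1 = 0.36534
C(3,3)·0.818^3·0.182^0 = 0.54734
Sum = 0.913

0.913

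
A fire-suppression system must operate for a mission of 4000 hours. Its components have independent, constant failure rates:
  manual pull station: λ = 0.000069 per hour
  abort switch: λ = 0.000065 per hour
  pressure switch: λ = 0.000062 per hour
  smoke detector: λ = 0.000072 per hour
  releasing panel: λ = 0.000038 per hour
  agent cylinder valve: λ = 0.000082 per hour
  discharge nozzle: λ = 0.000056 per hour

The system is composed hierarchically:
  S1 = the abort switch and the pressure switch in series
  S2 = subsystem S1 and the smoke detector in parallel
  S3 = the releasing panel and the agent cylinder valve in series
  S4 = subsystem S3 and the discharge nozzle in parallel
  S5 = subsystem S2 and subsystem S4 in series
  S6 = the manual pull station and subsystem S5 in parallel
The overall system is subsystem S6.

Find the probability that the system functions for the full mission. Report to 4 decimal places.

R(manual pull station) = exp(−0.000069 × 4000) = 0.758813
R(abort switch) = exp(−0.000065 × 4000) = 0.771052
R(pressure switch) = exp(−0.000062 × 4000) = 0.780360
R(smoke detector) = exp(−0.000072 × 4000) = 0.749762
R(releasing panel) = exp(−0.000038 × 4000) = 0.858988
R(agent cylinder valve) = exp(−0.000082 × 4000) = 0.720363
R(discharge nozzle) = exp(−0.000056 × 4000) = 0.799315
Series (abort switch and pressure switch): 0.771052 × 0.780360 = 0.601698
Parallel ([0.601698] and smoke detector): 1 − (1 − 0.601698)(1 − 0.749762) = 0.900330
Series (releasing panel and agent cylinder valve): 0.858988 × 0.720363 = 0.618783
Parallel ([0.618783] and discharge nozzle): 1 − (1 − 0.618783)(1 − 0.799315) = 0.923495
Series ([0.900330] and [0.923495]): 0.900330 × 0.923495 = 0.831450
Parallel (manual pull station and [0.831450]): 1 − (1 − 0.758813)(1 − 0.831450) = 0.9593

0.9593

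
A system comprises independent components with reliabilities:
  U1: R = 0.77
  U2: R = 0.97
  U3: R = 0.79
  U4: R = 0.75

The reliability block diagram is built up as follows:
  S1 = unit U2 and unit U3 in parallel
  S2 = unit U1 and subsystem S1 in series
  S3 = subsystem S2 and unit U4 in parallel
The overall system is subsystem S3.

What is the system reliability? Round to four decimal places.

0.9413

Parallel (U2 and U3): 1 − (1 − 0.970000)(1 − 0.790000) = 0.993700
Series (U1 and [0.993700]): 0.770000 × 0.993700 = 0.765149
Parallel ([0.765149] and U4): 1 − (1 − 0.765149)(1 − 0.750000) = 0.9413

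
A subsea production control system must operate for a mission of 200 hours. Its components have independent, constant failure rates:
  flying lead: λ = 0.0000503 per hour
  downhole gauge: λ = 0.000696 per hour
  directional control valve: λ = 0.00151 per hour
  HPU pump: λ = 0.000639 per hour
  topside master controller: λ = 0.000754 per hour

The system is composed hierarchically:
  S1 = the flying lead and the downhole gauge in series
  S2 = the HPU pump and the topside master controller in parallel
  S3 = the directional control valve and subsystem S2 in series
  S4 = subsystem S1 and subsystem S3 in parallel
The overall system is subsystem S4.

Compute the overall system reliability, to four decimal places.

R(flying lead) = exp(−0.0000503 × 200) = 0.989990
R(downhole gauge) = exp(−0.000696 × 200) = 0.870054
R(directional control valve) = exp(−0.00151 × 200) = 0.739338
R(HPU pump) = exp(−0.000639 × 200) = 0.880029
R(topside master controller) = exp(−0.000754 × 200) = 0.860020
Series (flying lead and downhole gauge): 0.989990 × 0.870054 = 0.861345
Parallel (HPU pump and topside master controller): 1 − (1 − 0.880029)(1 − 0.860020) = 0.983206
Series (directional control valve and [0.983206]): 0.739338 × 0.983206 = 0.726922
Parallel ([0.861345] and [0.726922]): 1 − (1 − 0.861345)(1 − 0.726922) = 0.9621

0.9621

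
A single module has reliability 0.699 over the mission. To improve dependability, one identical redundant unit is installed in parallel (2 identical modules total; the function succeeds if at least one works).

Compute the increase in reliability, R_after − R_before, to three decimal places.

0.210

R_before = 0.699
R_after = 1 − (1 − 0.699)^2 = 0.909
ΔR = 0.909 − 0.699 = 0.210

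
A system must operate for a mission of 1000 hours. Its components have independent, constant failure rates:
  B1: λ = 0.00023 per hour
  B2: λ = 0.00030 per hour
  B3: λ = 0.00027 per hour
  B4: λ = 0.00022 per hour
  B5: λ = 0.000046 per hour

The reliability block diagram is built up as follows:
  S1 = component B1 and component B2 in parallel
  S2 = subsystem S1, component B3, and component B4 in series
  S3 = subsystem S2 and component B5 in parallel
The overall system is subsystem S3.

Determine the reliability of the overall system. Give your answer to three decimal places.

R(B1) = exp(−0.00023 × 1000) = 0.79453
R(B2) = exp(−0.00030 × 1000) = 0.74082
R(B3) = exp(−0.00027 × 1000) = 0.76338
R(B4) = exp(−0.00022 × 1000) = 0.80252
R(B5) = exp(−0.000046 × 1000) = 0.95504
Parallel (B1 and B2): 1 − (1 − 0.79453)(1 − 0.74082) = 0.94675
Series ([0.94675], B3, and B4): 0.94675 × 0.76338 × 0.80252 = 0.58001
Parallel ([0.58001] and B5): 1 − (1 − 0.58001)(1 − 0.95504) = 0.981

0.981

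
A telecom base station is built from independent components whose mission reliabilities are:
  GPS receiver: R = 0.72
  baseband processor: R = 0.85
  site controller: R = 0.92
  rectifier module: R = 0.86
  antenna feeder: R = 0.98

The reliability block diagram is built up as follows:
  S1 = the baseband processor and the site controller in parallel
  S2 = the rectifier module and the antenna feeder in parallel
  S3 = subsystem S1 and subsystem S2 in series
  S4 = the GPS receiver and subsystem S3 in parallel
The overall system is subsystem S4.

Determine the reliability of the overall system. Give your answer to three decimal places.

Parallel (baseband processor and site controller): 1 − (1 − 0.85000)(1 − 0.92000) = 0.98800
Parallel (rectifier module and antenna feeder): 1 − (1 − 0.86000)(1 − 0.98000) = 0.99720
Series ([0.98800] and [0.99720]): 0.98800 × 0.99720 = 0.98523
Parallel (GPS receiver and [0.98523]): 1 − (1 − 0.72000)(1 − 0.98523) = 0.996

0.996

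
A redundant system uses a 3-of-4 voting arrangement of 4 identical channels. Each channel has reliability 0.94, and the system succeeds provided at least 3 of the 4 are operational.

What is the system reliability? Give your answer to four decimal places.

R = Σ_{i=3}^{4} C(4,i) p^i (1−p)^{4−i} with p = 0.94
C(4,3)·0.94^3·0.06^1 = 0.199340
C(4,4)·0.94^4·0.06^0 = 0.780749
Sum = 0.9801

0.9801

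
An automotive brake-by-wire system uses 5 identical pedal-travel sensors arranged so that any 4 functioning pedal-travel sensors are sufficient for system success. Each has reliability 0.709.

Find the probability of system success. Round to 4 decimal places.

R = Σ_{i=4}^{5} C(5,i) p^i (1−p)^{5−i} with p = 0.709
C(5,4)·0.709^4·0.291^1 = 0.367661
C(5,5)·0.709^5·0.291^0 = 0.179156
Sum = 0.5468

0.5468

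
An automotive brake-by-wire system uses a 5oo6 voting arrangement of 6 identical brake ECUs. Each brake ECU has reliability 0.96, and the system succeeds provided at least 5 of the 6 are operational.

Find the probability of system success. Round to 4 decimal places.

0.9784

R = Σ_{i=5}^{6} C(6,i) p^i (1−p)^{6−i} with p = 0.96
C(6,5)·0.96^5·0.04^1 = 0.195689
C(6,6)·0.96^6·0.04^0 = 0.782758
Sum = 0.9784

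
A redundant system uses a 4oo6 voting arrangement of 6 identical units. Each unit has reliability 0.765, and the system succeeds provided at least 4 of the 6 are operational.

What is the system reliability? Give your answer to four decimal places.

0.8536

R = Σ_{i=4}^{6} C(6,i) p^i (1−p)^{6−i} with p = 0.765
C(6,4)·0.765^4·0.235^2 = 0.283709
C(6,5)·0.765^5·0.235^1 = 0.369425
C(6,6)·0.765^6·0.235^0 = 0.200433
Sum = 0.8536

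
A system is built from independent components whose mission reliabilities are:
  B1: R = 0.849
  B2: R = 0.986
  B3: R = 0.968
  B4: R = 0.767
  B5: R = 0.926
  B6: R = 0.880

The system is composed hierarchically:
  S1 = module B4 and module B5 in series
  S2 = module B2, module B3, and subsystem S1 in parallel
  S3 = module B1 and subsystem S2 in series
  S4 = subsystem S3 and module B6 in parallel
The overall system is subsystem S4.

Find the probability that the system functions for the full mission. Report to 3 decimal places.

0.982

Series (B4 and B5): 0.76700 × 0.92600 = 0.71024
Parallel (B2, B3, and [0.71024]): 1 − (1 − 0.98600)(1 − 0.96800)(1 − 0.71024) = 0.99987
Series (B1 and [0.99987]): 0.84900 × 0.99987 = 0.84889
Parallel ([0.84889] and B6): 1 − (1 − 0.84889)(1 − 0.88000) = 0.982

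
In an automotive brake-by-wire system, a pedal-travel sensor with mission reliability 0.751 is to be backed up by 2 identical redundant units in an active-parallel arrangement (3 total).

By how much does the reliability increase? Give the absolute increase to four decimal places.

0.2336

R_before = 0.751
R_after = 1 − (1 − 0.751)^3 = 0.9846
ΔR = 0.9846 − 0.751 = 0.2336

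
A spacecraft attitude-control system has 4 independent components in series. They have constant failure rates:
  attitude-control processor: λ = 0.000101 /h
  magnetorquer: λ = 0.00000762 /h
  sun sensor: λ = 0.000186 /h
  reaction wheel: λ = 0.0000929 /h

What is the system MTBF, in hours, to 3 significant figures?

2580

Series of exponential components: λ_sys = Σ λ_i
λ_sys = 0.000101 + 0.00000762 + 0.000186 + 0.0000929 = 3.8752e-04 /h
MTBF = 1 / λ_sys = 2580 h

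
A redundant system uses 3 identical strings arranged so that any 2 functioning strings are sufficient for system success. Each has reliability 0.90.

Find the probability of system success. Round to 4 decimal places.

R = Σ_{i=2}^{3} C(3,i) p^i (1−p)^{3−i} with p = 0.90
C(3,2)·0.90^2·0.10^1 = 0.243000
C(3,3)·0.90^3·0.10^0 = 0.729000
Sum = 0.9720

0.9720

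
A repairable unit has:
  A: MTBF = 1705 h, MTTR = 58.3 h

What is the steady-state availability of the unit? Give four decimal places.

0.9669

A(A) = MTBF/(MTBF+MTTR) = 1705/(1705+58.3) = 0.9669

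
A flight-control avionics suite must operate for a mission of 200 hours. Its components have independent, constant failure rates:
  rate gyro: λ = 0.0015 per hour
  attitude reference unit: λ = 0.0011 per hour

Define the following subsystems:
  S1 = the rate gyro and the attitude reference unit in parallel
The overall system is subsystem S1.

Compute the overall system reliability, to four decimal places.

0.9488

R(rate gyro) = exp(−0.0015 × 200) = 0.740818
R(attitude reference unit) = exp(−0.0011 × 200) = 0.802519
Parallel (rate gyro and attitude reference unit): 1 − (1 − 0.740818)(1 − 0.802519) = 0.9488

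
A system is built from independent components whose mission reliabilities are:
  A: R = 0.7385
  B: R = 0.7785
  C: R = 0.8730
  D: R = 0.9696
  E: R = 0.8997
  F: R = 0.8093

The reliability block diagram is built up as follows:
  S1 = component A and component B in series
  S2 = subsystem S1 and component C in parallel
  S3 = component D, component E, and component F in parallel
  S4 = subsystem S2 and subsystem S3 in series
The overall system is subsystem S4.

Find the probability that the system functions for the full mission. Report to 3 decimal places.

Series (A and B): 0.73850 × 0.77850 = 0.57492
Parallel ([0.57492] and C): 1 − (1 − 0.57492)(1 − 0.87300) = 0.94601
Parallel (D, E, and F): 1 − (1 − 0.96960)(1 − 0.89970)(1 − 0.80930) = 0.99942
Series ([0.94601] and [0.99942]): 0.94601 × 0.99942 = 0.945

0.945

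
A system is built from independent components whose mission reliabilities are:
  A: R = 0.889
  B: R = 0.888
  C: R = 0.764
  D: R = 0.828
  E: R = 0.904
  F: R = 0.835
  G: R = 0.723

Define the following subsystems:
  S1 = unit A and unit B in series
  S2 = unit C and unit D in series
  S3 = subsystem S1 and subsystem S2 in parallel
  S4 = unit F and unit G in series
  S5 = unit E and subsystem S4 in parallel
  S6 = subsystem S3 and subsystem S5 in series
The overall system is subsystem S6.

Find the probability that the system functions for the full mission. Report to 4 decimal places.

0.8875

Series (A and B): 0.889000 × 0.888000 = 0.789432
Series (C and D): 0.764000 × 0.828000 = 0.632592
Parallel ([0.789432] and [0.632592]): 1 − (1 − 0.789432)(1 − 0.632592) = 0.922636
Series (F and G): 0.835000 × 0.723000 = 0.603705
Parallel (E and [0.603705]): 1 − (1 − 0.904000)(1 − 0.603705) = 0.961956
Series ([0.922636] and [0.961956]): 0.922636 × 0.961956 = 0.8875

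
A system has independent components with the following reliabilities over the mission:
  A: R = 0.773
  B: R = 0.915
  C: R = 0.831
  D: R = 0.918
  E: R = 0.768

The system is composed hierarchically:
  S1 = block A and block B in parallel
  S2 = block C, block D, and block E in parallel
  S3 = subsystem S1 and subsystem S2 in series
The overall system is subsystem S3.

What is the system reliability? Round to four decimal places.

0.9776

Parallel (A and B): 1 − (1 − 0.773000)(1 − 0.915000) = 0.980705
Parallel (C, D, and E): 1 − (1 − 0.831000)(1 − 0.918000)(1 − 0.768000) = 0.996785
Series ([0.980705] and [0.996785]): 0.980705 × 0.996785 = 0.9776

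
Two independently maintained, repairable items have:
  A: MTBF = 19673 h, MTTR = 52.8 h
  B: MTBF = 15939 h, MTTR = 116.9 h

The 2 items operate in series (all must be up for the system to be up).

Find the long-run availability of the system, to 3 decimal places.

A(A) = MTBF/(MTBF+MTTR) = 19673/(19673+52.8) = 0.997323
A(B) = MTBF/(MTBF+MTTR) = 15939/(15939+116.9) = 0.992719
Series availability: 0.997323 × 0.992719 = 0.990

0.990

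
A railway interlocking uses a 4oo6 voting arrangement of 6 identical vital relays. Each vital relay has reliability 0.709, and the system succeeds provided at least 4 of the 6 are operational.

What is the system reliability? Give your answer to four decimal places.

R = Σ_{i=4}^{6} C(6,i) p^i (1−p)^{6−i} with p = 0.709
C(6,4)·0.709^4·0.291^2 = 0.320968
C(6,5)·0.709^5·0.291^1 = 0.312806
C(6,6)·0.709^6·0.291^0 = 0.127022
Sum = 0.7608

0.7608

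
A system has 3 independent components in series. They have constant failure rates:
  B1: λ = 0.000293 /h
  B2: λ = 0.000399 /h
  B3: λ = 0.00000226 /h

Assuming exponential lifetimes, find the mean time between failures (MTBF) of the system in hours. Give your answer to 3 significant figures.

1440

Series of exponential components: λ_sys = Σ λ_i
λ_sys = 0.000293 + 0.000399 + 0.00000226 = 6.9426e-04 /h
MTBF = 1 / λ_sys = 1440 h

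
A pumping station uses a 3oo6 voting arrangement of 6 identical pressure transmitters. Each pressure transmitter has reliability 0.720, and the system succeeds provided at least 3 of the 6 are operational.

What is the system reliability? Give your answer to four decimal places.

R = Σ_{i=3}^{6} C(6,i) p^i (1−p)^{6−i} with p = 0.720
C(6,3)·0.720^3·0.280^3 = 0.163871
C(6,4)·0.720^4·0.280^2 = 0.316037
C(6,5)·0.720^5·0.280^1 = 0.325066
C(6,6)·0.720^6·0.280^0 = 0.139314
Sum = 0.9443

0.9443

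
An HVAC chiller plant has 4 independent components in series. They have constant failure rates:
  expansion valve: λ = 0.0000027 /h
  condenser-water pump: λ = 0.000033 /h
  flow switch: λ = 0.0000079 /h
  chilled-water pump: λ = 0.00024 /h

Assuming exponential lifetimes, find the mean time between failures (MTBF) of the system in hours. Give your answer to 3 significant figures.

3530

Series of exponential components: λ_sys = Σ λ_i
λ_sys = 0.0000027 + 0.000033 + 0.0000079 + 0.00024 = 2.8360e-04 /h
MTBF = 1 / λ_sys = 3530 h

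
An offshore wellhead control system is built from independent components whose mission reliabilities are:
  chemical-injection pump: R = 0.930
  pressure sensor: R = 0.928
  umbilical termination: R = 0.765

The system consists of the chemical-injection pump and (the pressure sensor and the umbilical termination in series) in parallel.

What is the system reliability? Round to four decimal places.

0.9797

Series (pressure sensor and umbilical termination): 0.928000 × 0.765000 = 0.709920
Parallel (chemical-injection pump and [0.709920]): 1 − (1 − 0.930000)(1 − 0.709920) = 0.9797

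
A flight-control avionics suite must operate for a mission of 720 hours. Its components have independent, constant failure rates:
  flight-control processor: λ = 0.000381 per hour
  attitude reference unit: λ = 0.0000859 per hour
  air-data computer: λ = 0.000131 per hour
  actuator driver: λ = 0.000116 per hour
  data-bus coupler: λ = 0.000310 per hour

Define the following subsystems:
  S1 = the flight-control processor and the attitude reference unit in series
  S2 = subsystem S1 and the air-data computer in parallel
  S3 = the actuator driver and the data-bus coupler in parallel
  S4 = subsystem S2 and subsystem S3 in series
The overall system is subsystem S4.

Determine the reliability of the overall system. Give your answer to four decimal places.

R(flight-control processor) = exp(−0.000381 × 720) = 0.760089
R(attitude reference unit) = exp(−0.0000859 × 720) = 0.940026
R(air-data computer) = exp(−0.000131 × 720) = 0.909992
R(actuator driver) = exp(−0.000116 × 720) = 0.919873
R(data-bus coupler) = exp(−0.000310 × 720) = 0.799955
Series (flight-control processor and attitude reference unit): 0.760089 × 0.940026 = 0.714503
Parallel ([0.714503] and air-data computer): 1 − (1 − 0.714503)(1 − 0.909992) = 0.974303
Parallel (actuator driver and data-bus coupler): 1 − (1 − 0.919873)(1 − 0.799955) = 0.983971
Series ([0.974303] and [0.983971]): 0.974303 × 0.983971 = 0.9587

0.9587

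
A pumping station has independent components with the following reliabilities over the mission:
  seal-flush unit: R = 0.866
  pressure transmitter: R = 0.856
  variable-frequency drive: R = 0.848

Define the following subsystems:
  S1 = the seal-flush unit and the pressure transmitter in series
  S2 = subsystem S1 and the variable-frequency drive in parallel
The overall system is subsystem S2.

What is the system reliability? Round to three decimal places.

Series (seal-flush unit and pressure transmitter): 0.86600 × 0.85600 = 0.74130
Parallel ([0.74130] and variable-frequency drive): 1 − (1 − 0.74130)(1 − 0.84800) = 0.961

0.961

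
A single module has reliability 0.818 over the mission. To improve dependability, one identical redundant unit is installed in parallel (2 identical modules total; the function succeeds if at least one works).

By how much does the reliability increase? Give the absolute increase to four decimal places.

R_before = 0.818
R_after = 1 − (1 − 0.818)^2 = 0.9669
ΔR = 0.9669 − 0.818 = 0.1489

0.1489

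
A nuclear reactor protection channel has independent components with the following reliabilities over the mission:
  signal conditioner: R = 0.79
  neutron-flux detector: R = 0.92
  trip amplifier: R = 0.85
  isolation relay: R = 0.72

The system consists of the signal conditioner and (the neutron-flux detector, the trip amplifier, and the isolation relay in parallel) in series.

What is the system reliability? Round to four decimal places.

0.7873

Parallel (neutron-flux detector, trip amplifier, and isolation relay): 1 − (1 − 0.920000)(1 − 0.850000)(1 − 0.720000) = 0.996640
Series (signal conditioner and [0.996640]): 0.790000 × 0.996640 = 0.7873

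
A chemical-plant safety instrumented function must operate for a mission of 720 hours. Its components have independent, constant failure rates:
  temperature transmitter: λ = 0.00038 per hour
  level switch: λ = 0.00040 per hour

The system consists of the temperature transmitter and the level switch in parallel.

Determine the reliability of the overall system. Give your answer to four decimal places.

R(temperature transmitter) = exp(−0.00038 × 720) = 0.760636
R(level switch) = exp(−0.00040 × 720) = 0.749762
Parallel (temperature transmitter and level switch): 1 − (1 − 0.760636)(1 − 0.749762) = 0.9401

0.9401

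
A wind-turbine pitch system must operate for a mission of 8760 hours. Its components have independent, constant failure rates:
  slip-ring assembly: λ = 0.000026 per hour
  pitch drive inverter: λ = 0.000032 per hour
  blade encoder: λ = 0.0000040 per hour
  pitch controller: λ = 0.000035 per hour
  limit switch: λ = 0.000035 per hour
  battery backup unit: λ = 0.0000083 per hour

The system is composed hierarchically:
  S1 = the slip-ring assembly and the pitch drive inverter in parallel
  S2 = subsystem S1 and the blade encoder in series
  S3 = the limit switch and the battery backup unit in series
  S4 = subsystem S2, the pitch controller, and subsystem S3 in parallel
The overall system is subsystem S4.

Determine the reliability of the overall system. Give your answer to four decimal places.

0.9931

R(slip-ring assembly) = exp(−0.000026 × 8760) = 0.796315
R(pitch drive inverter) = exp(−0.000032 × 8760) = 0.755542
R(blade encoder) = exp(−0.0000040 × 8760) = 0.965567
R(pitch controller) = exp(−0.000035 × 8760) = 0.735945
R(limit switch) = exp(−0.000035 × 8760) = 0.735945
R(battery backup unit) = exp(−0.0000083 × 8760) = 0.929872
Parallel (slip-ring assembly and pitch drive inverter): 1 − (1 − 0.796315)(1 − 0.755542) = 0.950208
Series ([0.950208] and blade encoder): 0.950208 × 0.965567 = 0.917489
Series (limit switch and battery backup unit): 0.735945 × 0.929872 = 0.684335
Parallel ([0.917489], pitch controller, and [0.684335]): 1 − (1 − 0.917489)(1 − 0.735945)(1 − 0.684335) = 0.9931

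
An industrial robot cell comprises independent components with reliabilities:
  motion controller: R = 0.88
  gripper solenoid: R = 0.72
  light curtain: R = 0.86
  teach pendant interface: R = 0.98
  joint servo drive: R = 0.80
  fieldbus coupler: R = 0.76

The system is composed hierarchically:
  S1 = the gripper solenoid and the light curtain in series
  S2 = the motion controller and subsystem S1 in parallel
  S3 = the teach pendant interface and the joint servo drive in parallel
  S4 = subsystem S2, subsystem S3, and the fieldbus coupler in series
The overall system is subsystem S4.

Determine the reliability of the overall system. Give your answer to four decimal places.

Series (gripper solenoid and light curtain): 0.720000 × 0.860000 = 0.619200
Parallel (motion controller and [0.619200]): 1 − (1 − 0.880000)(1 − 0.619200) = 0.954304
Parallel (teach pendant interface and joint servo drive): 1 − (1 − 0.980000)(1 − 0.800000) = 0.996000
Series ([0.954304], [0.996000], and fieldbus coupler): 0.954304 × 0.996000 × 0.760000 = 0.7224

0.7224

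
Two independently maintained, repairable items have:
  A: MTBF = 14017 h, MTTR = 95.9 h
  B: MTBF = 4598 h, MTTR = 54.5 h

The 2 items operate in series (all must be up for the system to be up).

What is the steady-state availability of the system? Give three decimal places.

0.982

A(A) = MTBF/(MTBF+MTTR) = 14017/(14017+95.9) = 0.993205
A(B) = MTBF/(MTBF+MTTR) = 4598/(4598+54.5) = 0.988286
Series availability: 0.993205 × 0.988286 = 0.982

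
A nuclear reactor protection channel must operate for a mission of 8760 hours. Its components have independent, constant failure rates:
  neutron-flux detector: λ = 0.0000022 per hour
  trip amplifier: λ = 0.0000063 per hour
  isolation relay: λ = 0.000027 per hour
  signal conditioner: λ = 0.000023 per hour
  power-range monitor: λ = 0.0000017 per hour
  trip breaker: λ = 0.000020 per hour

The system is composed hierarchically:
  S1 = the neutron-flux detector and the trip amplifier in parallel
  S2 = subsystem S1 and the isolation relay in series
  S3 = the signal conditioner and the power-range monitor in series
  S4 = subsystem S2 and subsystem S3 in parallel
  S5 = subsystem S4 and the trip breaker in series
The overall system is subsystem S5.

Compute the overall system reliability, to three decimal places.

0.805

R(neutron-flux detector) = exp(−0.0000022 × 8760) = 0.98091
R(trip amplifier) = exp(−0.0000063 × 8760) = 0.94631
R(isolation relay) = exp(−0.000027 × 8760) = 0.78937
R(signal conditioner) = exp(−0.000023 × 8760) = 0.81752
R(power-range monitor) = exp(−0.0000017 × 8760) = 0.98522
R(trip breaker) = exp(−0.000020 × 8760) = 0.83929
Parallel (neutron-flux detector and trip amplifier): 1 − (1 − 0.98091)(1 − 0.94631) = 0.99898
Series ([0.99898] and isolation relay): 0.99898 × 0.78937 = 0.78856
Series (signal conditioner and power-range monitor): 0.81752 × 0.98522 = 0.80544
Parallel ([0.78856] and [0.80544]): 1 − (1 − 0.78856)(1 − 0.80544) = 0.95886
Series ([0.95886] and trip breaker): 0.95886 × 0.83929 = 0.805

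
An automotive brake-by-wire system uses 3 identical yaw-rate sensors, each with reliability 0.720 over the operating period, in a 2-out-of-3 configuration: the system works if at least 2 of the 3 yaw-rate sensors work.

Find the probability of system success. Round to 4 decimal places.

R = Σ_{i=2}^{3} C(3,i) p^i (1−p)^{3−i} with p = 0.720
C(3,2)·0.720^2·0.280^1 = 0.435456
C(3,3)·0.720^3·0.280^0 = 0.373248
Sum = 0.8087

0.8087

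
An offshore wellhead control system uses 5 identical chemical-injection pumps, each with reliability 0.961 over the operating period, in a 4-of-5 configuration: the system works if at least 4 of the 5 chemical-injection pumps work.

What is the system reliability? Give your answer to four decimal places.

R = Σ_{i=4}^{5} C(5,i) p^i (1−p)^{5−i} with p = 0.961
C(5,4)·0.961^4·0.039^1 = 0.166314
C(5,5)·0.961^5·0.039^0 = 0.819628
Sum = 0.9859

0.9859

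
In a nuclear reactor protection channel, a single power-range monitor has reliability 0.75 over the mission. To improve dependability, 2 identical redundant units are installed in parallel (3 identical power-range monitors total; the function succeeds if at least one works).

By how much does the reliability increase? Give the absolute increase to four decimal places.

0.2344

R_before = 0.75
R_after = 1 − (1 − 0.75)^3 = 0.9844
ΔR = 0.9844 − 0.75 = 0.2344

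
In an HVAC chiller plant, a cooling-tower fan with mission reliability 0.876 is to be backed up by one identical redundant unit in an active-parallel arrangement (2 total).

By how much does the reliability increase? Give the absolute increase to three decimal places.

0.109

R_before = 0.876
R_after = 1 − (1 − 0.876)^2 = 0.985
ΔR = 0.985 − 0.876 = 0.109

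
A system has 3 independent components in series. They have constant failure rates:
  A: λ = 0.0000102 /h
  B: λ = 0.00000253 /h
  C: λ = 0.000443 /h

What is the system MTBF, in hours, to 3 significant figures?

2190

Series of exponential components: λ_sys = Σ λ_i
λ_sys = 0.0000102 + 0.00000253 + 0.000443 = 4.5573e-04 /h
MTBF = 1 / λ_sys = 2190 h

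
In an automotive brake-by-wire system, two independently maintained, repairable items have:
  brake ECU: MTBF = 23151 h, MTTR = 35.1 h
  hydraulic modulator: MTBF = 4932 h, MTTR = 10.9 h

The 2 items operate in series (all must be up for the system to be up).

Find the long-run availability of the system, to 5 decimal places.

A(brake ECU) = MTBF/(MTBF+MTTR) = 23151/(23151+35.1) = 0.998486
A(hydraulic modulator) = MTBF/(MTBF+MTTR) = 4932/(4932+10.9) = 0.997795
Series availability: 0.998486 × 0.997795 = 0.99628

0.99628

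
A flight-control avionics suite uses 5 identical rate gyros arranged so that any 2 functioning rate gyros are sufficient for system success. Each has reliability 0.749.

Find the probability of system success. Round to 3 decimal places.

R = Σ_{i=2}^{5} C(5,i) p^i (1−p)^{5−i} with p = 0.749
C(5,2)·0.749^2·0.251^3 = 0.08871
C(5,3)·0.749^3·0.251^2 = 0.26472
C(5,4)·0.749^4·0.251^1 = 0.39498
C(5,5)·0.749^5·0.251^0 = 0.23573
Sum = 0.984

0.984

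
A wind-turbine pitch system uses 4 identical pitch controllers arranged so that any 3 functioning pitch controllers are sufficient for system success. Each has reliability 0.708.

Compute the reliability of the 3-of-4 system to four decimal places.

0.6658

R = Σ_{i=3}^{4} C(4,i) p^i (1−p)^{4−i} with p = 0.708
C(4,3)·0.708^3·0.292^1 = 0.414517
C(4,4)·0.708^4·0.292^0 = 0.251266
Sum = 0.6658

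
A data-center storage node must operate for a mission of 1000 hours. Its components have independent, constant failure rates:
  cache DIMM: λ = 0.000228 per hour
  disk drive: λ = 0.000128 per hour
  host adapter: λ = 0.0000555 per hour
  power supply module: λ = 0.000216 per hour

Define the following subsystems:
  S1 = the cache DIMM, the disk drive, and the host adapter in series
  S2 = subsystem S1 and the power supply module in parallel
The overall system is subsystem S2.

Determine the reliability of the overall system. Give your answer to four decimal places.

0.9345

R(cache DIMM) = exp(−0.000228 × 1000) = 0.796124
R(disk drive) = exp(−0.000128 × 1000) = 0.879853
R(host adapter) = exp(−0.0000555 × 1000) = 0.946012
R(power supply module) = exp(−0.000216 × 1000) = 0.805735
Series (cache DIMM, disk drive, and host adapter): 0.796124 × 0.879853 × 0.946012 = 0.662655
Parallel ([0.662655] and power supply module): 1 − (1 − 0.662655)(1 − 0.805735) = 0.9345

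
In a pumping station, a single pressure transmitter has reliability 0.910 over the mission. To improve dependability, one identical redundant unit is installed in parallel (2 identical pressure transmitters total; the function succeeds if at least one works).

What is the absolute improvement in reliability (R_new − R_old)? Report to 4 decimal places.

0.0819

R_before = 0.910
R_after = 1 − (1 − 0.910)^2 = 0.9919
ΔR = 0.9919 − 0.910 = 0.0819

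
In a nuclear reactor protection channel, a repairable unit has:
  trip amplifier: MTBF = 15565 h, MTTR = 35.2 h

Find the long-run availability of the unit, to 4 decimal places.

A(trip amplifier) = MTBF/(MTBF+MTTR) = 15565/(15565+35.2) = 0.9977

0.9977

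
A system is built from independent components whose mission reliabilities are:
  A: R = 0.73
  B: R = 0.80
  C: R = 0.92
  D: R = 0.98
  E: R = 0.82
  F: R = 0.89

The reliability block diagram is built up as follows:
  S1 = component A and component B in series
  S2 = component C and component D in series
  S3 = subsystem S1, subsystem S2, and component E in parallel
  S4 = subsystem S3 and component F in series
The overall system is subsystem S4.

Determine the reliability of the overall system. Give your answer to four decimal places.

Series (A and B): 0.730000 × 0.800000 = 0.584000
Series (C and D): 0.920000 × 0.980000 = 0.901600
Parallel ([0.584000], [0.901600], and E): 1 − (1 − 0.584000)(1 − 0.901600)(1 − 0.820000) = 0.992632
Series ([0.992632] and F): 0.992632 × 0.890000 = 0.8834

0.8834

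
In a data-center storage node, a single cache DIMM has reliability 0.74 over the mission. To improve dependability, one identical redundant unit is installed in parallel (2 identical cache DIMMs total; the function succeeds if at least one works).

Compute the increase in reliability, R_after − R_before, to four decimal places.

R_before = 0.74
R_after = 1 − (1 − 0.74)^2 = 0.9324
ΔR = 0.9324 − 0.74 = 0.1924

0.1924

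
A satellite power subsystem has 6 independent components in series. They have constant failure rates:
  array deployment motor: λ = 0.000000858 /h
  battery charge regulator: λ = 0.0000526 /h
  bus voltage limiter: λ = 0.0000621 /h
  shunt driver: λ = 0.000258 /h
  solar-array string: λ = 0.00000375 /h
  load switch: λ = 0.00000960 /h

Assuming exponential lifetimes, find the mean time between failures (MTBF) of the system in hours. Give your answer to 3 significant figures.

Series of exponential components: λ_sys = Σ λ_i
λ_sys = 0.000000858 + 0.0000526 + 0.0000621 + 0.000258 + 0.00000375 + 0.00000960 = 3.8691e-04 /h
MTBF = 1 / λ_sys = 2580 h

2580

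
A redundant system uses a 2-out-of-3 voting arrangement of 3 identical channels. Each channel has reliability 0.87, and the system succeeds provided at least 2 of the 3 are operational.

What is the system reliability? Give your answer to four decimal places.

0.9537

R = Σ_{i=2}^{3} C(3,i) p^i (1−p)^{3−i} with p = 0.87
C(3,2)·0.87^2·0.13^1 = 0.295191
C(3,3)·0.87^3·0.13^0 = 0.658503
Sum = 0.9537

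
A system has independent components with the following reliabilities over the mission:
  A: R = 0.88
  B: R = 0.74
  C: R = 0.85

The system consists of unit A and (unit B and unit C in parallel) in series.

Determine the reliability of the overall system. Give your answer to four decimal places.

0.8457

Parallel (B and C): 1 − (1 − 0.740000)(1 − 0.850000) = 0.961000
Series (A and [0.961000]): 0.880000 × 0.961000 = 0.8457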